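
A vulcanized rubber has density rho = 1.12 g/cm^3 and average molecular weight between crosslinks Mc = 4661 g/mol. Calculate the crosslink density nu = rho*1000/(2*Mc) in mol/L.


nu = rho * 1000 / (2 * Mc)
nu = 1.12 * 1000 / (2 * 4661)
nu = 1120.0 / 9322
nu = 0.1201 mol/L

0.1201 mol/L


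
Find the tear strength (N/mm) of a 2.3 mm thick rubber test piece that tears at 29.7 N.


Tear strength = force / thickness
= 29.7 / 2.3
= 12.91 N/mm

12.91 N/mm


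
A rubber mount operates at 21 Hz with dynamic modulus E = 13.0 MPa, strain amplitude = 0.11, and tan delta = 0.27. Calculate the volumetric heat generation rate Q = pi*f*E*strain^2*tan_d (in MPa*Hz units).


Q = pi * f * E * strain^2 * tan_d
= pi * 21 * 13.0 * 0.11^2 * 0.27
= pi * 21 * 13.0 * 0.0121 * 0.27
= 2.8020

Q = 2.8020


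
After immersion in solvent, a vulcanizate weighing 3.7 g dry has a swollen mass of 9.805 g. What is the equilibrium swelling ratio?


Q = W_swollen / W_dry
Q = 9.805 / 3.7
Q = 2.65

Q = 2.65


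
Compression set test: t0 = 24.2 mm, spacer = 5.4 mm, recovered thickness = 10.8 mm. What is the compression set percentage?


CS = (t0 - recovered) / (t0 - ts) * 100
= (24.2 - 10.8) / (24.2 - 5.4) * 100
= 13.4 / 18.8 * 100
= 71.3%

71.3%


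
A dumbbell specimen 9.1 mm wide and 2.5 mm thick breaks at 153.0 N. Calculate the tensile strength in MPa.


Area = width * thickness = 9.1 * 2.5 = 22.75 mm^2
TS = force / area = 153.0 / 22.75 = 6.73 MPa

6.73 MPa


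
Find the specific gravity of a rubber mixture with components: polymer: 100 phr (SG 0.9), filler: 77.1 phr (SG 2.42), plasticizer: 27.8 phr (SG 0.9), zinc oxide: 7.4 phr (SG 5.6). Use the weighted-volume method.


Sum of weights = 212.3
Volume contributions:
  polymer: 100/0.9 = 111.1111
  filler: 77.1/2.42 = 31.8595
  plasticizer: 27.8/0.9 = 30.8889
  zinc oxide: 7.4/5.6 = 1.3214
Sum of volumes = 175.1809
SG = 212.3 / 175.1809 = 1.212

SG = 1.212


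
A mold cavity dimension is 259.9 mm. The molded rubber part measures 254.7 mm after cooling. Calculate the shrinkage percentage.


Shrinkage = (mold - part) / mold * 100
= (259.9 - 254.7) / 259.9 * 100
= 5.2 / 259.9 * 100
= 2.0%

2.0%


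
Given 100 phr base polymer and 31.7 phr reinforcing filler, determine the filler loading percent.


Filler % = filler / (rubber + filler) * 100
= 31.7 / (100 + 31.7) * 100
= 31.7 / 131.7 * 100
= 24.07%

24.07%


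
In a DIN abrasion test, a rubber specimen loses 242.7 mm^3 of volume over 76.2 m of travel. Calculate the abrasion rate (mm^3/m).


Rate = volume_loss / distance
= 242.7 / 76.2
= 3.185 mm^3/m

3.185 mm^3/m


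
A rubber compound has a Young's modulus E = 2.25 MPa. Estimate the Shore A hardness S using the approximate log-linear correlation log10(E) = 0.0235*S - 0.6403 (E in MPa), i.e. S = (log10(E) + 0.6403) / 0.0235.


log10(E) = 0.0235*S - 0.6403  =>  S = (log10(E) + 0.6403) / 0.0235
log10(2.25) = 0.352183
S = (0.352183 + 0.6403) / 0.0235 = 0.992483 / 0.0235
S = 42.2

Shore A = 42.2


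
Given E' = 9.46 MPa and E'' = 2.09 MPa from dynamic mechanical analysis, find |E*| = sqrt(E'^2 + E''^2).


|E*| = sqrt(E'^2 + E''^2)
= sqrt(9.46^2 + 2.09^2)
= sqrt(89.4916 + 4.3681)
= 9.688 MPa

9.688 MPa


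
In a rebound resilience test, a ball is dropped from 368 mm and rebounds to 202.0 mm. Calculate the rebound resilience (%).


Resilience = h_rebound / h_drop * 100
= 202.0 / 368 * 100
= 54.9%

54.9%


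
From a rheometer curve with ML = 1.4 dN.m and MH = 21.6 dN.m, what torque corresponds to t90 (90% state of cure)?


M90 = ML + 0.9 * (MH - ML)
M90 = 1.4 + 0.9 * (21.6 - 1.4)
M90 = 1.4 + 0.9 * 20.2
M90 = 19.58 dN.m

19.58 dN.m


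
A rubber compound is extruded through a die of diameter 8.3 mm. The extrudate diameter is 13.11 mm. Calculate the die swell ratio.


Die swell ratio = D_extrudate / D_die
= 13.11 / 8.3
= 1.58

Die swell = 1.58


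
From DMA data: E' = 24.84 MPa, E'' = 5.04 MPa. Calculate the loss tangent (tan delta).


tan delta = E'' / E'
= 5.04 / 24.84
= 0.2029

tan delta = 0.2029


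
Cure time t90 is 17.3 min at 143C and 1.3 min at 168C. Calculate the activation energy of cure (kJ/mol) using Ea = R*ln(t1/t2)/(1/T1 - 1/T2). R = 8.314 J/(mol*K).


T1 = 416.15 K, T2 = 441.15 K
1/T1 - 1/T2 = 1.3618e-04
ln(t1/t2) = ln(17.3/1.3) = 2.5883
Ea = 8.314 * 2.5883 / 1.3618e-04 = 158025.7621 J/mol
Ea = 158.03 kJ/mol

158.03 kJ/mol


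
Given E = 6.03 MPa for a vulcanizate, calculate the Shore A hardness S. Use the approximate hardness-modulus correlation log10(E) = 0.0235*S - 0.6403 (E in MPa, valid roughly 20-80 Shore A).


log10(E) = 0.0235*S - 0.6403  =>  S = (log10(E) + 0.6403) / 0.0235
log10(6.03) = 0.780317
S = (0.780317 + 0.6403) / 0.0235 = 1.420617 / 0.0235
S = 60.5

Shore A = 60.5


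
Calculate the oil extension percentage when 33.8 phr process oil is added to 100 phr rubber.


Oil % = oil / (100 + oil) * 100
= 33.8 / (100 + 33.8) * 100
= 33.8 / 133.8 * 100
= 25.26%

25.26%


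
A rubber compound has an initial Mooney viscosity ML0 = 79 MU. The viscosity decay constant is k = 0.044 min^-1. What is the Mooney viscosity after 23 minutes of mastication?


ML = ML0 * exp(-k * t)
ML = 79 * exp(-0.044 * 23)
ML = 79 * 0.3635
ML = 28.72 MU

28.72 MU


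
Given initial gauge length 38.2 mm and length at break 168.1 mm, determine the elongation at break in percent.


Elongation = (Lf - L0) / L0 * 100
= (168.1 - 38.2) / 38.2 * 100
= 129.9 / 38.2 * 100
= 340.1%

340.1%


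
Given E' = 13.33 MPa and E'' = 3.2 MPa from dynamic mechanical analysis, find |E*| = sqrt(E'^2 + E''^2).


|E*| = sqrt(E'^2 + E''^2)
= sqrt(13.33^2 + 3.2^2)
= sqrt(177.6889 + 10.2400)
= 13.709 MPa

13.709 MPa


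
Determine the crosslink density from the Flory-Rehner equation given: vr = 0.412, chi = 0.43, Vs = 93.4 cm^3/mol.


ln(1 - vr) = ln(1 - 0.412) = -0.5310
Numerator = -((-0.5310) + 0.412 + 0.43 * 0.412^2) = 0.0460
Denominator = 93.4 * (0.412^(1/3) - 0.412/2) = 50.2587
nu = 0.0460 / 50.2587 = 9.1603e-04 mol/cm^3

9.1603e-04 mol/cm^3


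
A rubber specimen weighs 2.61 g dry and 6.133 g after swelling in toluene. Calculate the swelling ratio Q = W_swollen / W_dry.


Q = W_swollen / W_dry
Q = 6.133 / 2.61
Q = 2.35

Q = 2.35


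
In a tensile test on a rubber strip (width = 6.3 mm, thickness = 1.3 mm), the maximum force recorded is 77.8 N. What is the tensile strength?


Area = width * thickness = 6.3 * 1.3 = 8.19 mm^2
TS = force / area = 77.8 / 8.19 = 9.5 MPa

9.5 MPa


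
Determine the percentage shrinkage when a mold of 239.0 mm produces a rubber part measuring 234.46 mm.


Shrinkage = (mold - part) / mold * 100
= (239.0 - 234.46) / 239.0 * 100
= 4.54 / 239.0 * 100
= 1.9%

1.9%


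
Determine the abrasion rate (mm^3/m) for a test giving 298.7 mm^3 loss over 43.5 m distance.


Rate = volume_loss / distance
= 298.7 / 43.5
= 6.867 mm^3/m

6.867 mm^3/m


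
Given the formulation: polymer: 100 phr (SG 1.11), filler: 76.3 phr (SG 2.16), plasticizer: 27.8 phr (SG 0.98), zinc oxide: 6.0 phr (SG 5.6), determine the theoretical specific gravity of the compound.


Sum of weights = 210.1
Volume contributions:
  polymer: 100/1.11 = 90.0901
  filler: 76.3/2.16 = 35.3241
  plasticizer: 27.8/0.98 = 28.3673
  zinc oxide: 6.0/5.6 = 1.0714
Sum of volumes = 154.8529
SG = 210.1 / 154.8529 = 1.357

SG = 1.357


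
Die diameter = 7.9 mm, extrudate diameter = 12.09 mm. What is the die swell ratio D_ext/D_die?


Die swell ratio = D_extrudate / D_die
= 12.09 / 7.9
= 1.53

Die swell = 1.53


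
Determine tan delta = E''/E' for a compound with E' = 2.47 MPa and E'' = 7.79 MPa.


tan delta = E'' / E'
= 7.79 / 2.47
= 3.1538

tan delta = 3.1538


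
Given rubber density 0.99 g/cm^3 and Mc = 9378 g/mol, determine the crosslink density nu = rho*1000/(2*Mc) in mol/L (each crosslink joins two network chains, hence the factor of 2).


nu = rho * 1000 / (2 * Mc)
nu = 0.99 * 1000 / (2 * 9378)
nu = 990.0 / 18756
nu = 0.0528 mol/L

0.0528 mol/L


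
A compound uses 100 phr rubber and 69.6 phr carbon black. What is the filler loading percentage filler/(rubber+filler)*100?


Filler % = filler / (rubber + filler) * 100
= 69.6 / (100 + 69.6) * 100
= 69.6 / 169.6 * 100
= 41.04%

41.04%


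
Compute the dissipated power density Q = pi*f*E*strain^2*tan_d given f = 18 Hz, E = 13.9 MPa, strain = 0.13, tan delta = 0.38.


Q = pi * f * E * strain^2 * tan_d
= pi * 18 * 13.9 * 0.13^2 * 0.38
= pi * 18 * 13.9 * 0.0169 * 0.38
= 5.0479

Q = 5.0479


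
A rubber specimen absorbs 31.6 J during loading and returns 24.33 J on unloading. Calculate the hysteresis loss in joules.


Hysteresis loss = loading - unloading
= 31.6 - 24.33
= 7.27 J

7.27 J


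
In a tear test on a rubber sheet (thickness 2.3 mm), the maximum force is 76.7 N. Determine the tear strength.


Tear strength = force / thickness
= 76.7 / 2.3
= 33.35 N/mm

33.35 N/mm


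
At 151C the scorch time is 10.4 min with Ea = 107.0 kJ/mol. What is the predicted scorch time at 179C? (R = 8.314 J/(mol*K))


Convert temperatures: T1 = 151 + 273.15 = 424.15 K, T2 = 179 + 273.15 = 452.15 K
ts2_new = 10.4 * exp(107000 / 8.314 * (1/452.15 - 1/424.15))
1/T2 - 1/T1 = -1.4600e-04
ts2_new = 1.59 min

1.59 min


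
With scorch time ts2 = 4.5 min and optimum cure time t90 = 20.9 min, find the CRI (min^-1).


CRI = 100 / (t90 - ts2)
= 100 / (20.9 - 4.5)
= 100 / 16.4
= 6.1 min^-1

6.1 min^-1


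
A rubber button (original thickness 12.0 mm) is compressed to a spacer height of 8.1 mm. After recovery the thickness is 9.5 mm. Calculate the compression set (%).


CS = (t0 - recovered) / (t0 - ts) * 100
= (12.0 - 9.5) / (12.0 - 8.1) * 100
= 2.5 / 3.9 * 100
= 64.1%

64.1%


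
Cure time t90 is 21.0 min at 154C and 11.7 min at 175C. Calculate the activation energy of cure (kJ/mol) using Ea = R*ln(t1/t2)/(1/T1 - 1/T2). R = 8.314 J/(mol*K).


T1 = 427.15 K, T2 = 448.15 K
1/T1 - 1/T2 = 1.0970e-04
ln(t1/t2) = ln(21.0/11.7) = 0.5849
Ea = 8.314 * 0.5849 / 1.0970e-04 = 44330.3441 J/mol
Ea = 44.33 kJ/mol

44.33 kJ/mol


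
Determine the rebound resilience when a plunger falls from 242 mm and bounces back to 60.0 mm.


Resilience = h_rebound / h_drop * 100
= 60.0 / 242 * 100
= 24.8%

24.8%


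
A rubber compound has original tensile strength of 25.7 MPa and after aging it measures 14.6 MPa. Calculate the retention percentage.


Retention = aged / original * 100
= 14.6 / 25.7 * 100
= 56.8%

56.8%


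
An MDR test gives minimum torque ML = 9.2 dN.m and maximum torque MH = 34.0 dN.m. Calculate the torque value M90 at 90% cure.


M90 = ML + 0.9 * (MH - ML)
M90 = 9.2 + 0.9 * (34.0 - 9.2)
M90 = 9.2 + 0.9 * 24.8
M90 = 31.52 dN.m

31.52 dN.m


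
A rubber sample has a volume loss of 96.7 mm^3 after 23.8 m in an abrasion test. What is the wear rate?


Rate = volume_loss / distance
= 96.7 / 23.8
= 4.063 mm^3/m

4.063 mm^3/m


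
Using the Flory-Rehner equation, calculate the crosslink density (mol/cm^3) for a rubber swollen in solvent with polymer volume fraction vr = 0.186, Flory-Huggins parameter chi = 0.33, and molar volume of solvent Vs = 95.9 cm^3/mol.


ln(1 - vr) = ln(1 - 0.186) = -0.2058
Numerator = -((-0.2058) + 0.186 + 0.33 * 0.186^2) = 0.0084
Denominator = 95.9 * (0.186^(1/3) - 0.186/2) = 45.8236
nu = 0.0084 / 45.8236 = 1.8284e-04 mol/cm^3

1.8284e-04 mol/cm^3


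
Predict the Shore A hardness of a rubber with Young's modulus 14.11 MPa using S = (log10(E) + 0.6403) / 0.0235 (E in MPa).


log10(E) = 0.0235*S - 0.6403  =>  S = (log10(E) + 0.6403) / 0.0235
log10(14.11) = 1.149527
S = (1.149527 + 0.6403) / 0.0235 = 1.789827 / 0.0235
S = 76.2

Shore A = 76.2


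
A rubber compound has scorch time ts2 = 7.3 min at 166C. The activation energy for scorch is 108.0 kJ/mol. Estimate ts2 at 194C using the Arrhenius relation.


Convert temperatures: T1 = 166 + 273.15 = 439.15 K, T2 = 194 + 273.15 = 467.15 K
ts2_new = 7.3 * exp(108000 / 8.314 * (1/467.15 - 1/439.15))
1/T2 - 1/T1 = -1.3649e-04
ts2_new = 1.24 min

1.24 min


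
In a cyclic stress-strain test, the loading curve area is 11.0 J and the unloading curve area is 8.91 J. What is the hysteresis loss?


Hysteresis loss = loading - unloading
= 11.0 - 8.91
= 2.09 J

2.09 J


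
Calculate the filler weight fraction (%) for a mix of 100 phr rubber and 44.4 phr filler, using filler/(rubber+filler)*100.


Filler % = filler / (rubber + filler) * 100
= 44.4 / (100 + 44.4) * 100
= 44.4 / 144.4 * 100
= 30.75%

30.75%


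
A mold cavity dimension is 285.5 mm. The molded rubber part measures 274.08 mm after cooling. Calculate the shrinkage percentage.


Shrinkage = (mold - part) / mold * 100
= (285.5 - 274.08) / 285.5 * 100
= 11.42 / 285.5 * 100
= 4.0%

4.0%


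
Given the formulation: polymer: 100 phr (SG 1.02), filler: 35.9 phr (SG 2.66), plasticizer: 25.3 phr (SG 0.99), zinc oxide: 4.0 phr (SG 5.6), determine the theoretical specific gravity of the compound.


Sum of weights = 165.2
Volume contributions:
  polymer: 100/1.02 = 98.0392
  filler: 35.9/2.66 = 13.4962
  plasticizer: 25.3/0.99 = 25.5556
  zinc oxide: 4.0/5.6 = 0.7143
Sum of volumes = 137.8053
SG = 165.2 / 137.8053 = 1.199

SG = 1.199


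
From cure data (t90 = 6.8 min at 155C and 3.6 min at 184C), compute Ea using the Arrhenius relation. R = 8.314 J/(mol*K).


T1 = 428.15 K, T2 = 457.15 K
1/T1 - 1/T2 = 1.4816e-04
ln(t1/t2) = ln(6.8/3.6) = 0.6360
Ea = 8.314 * 0.6360 / 1.4816e-04 = 35687.5012 J/mol
Ea = 35.69 kJ/mol

35.69 kJ/mol


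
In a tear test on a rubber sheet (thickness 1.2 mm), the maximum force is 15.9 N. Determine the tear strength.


Tear strength = force / thickness
= 15.9 / 1.2
= 13.25 N/mm

13.25 N/mm


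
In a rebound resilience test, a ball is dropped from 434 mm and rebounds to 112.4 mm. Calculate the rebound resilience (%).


Resilience = h_rebound / h_drop * 100
= 112.4 / 434 * 100
= 25.9%

25.9%


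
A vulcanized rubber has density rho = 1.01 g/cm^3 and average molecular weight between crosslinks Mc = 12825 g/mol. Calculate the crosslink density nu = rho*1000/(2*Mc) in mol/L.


nu = rho * 1000 / (2 * Mc)
nu = 1.01 * 1000 / (2 * 12825)
nu = 1010.0 / 25650
nu = 0.0394 mol/L

0.0394 mol/L


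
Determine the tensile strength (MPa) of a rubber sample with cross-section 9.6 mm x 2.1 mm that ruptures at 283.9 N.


Area = width * thickness = 9.6 * 2.1 = 20.16 mm^2
TS = force / area = 283.9 / 20.16 = 14.08 MPa

14.08 MPa


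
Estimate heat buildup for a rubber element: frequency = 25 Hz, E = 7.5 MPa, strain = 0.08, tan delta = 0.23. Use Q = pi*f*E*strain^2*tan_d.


Q = pi * f * E * strain^2 * tan_d
= pi * 25 * 7.5 * 0.08^2 * 0.23
= pi * 25 * 7.5 * 0.0064 * 0.23
= 0.8671

Q = 0.8671


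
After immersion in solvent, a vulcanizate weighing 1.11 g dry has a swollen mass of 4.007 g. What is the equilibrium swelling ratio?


Q = W_swollen / W_dry
Q = 4.007 / 1.11
Q = 3.61

Q = 3.61


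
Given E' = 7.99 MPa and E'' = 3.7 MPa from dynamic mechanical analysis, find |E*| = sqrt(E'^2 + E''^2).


|E*| = sqrt(E'^2 + E''^2)
= sqrt(7.99^2 + 3.7^2)
= sqrt(63.8401 + 13.6900)
= 8.805 MPa

8.805 MPa


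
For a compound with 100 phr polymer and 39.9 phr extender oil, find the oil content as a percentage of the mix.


Oil % = oil / (100 + oil) * 100
= 39.9 / (100 + 39.9) * 100
= 39.9 / 139.9 * 100
= 28.52%

28.52%


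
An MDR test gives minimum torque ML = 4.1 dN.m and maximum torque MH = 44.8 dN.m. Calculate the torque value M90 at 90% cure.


M90 = ML + 0.9 * (MH - ML)
M90 = 4.1 + 0.9 * (44.8 - 4.1)
M90 = 4.1 + 0.9 * 40.7
M90 = 40.73 dN.m

40.73 dN.m


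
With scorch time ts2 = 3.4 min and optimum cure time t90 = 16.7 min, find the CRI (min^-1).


CRI = 100 / (t90 - ts2)
= 100 / (16.7 - 3.4)
= 100 / 13.3
= 7.52 min^-1

7.52 min^-1


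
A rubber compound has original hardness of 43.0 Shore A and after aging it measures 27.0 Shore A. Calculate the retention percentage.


Retention = aged / original * 100
= 27.0 / 43.0 * 100
= 62.8%

62.8%


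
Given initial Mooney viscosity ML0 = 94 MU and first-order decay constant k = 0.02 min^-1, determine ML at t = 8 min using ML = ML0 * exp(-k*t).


ML = ML0 * exp(-k * t)
ML = 94 * exp(-0.02 * 8)
ML = 94 * 0.8521
ML = 80.1 MU

80.1 MU


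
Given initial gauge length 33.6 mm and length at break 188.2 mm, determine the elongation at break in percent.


Elongation = (Lf - L0) / L0 * 100
= (188.2 - 33.6) / 33.6 * 100
= 154.6 / 33.6 * 100
= 460.1%

460.1%


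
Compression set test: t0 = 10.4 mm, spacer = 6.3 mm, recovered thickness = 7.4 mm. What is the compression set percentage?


CS = (t0 - recovered) / (t0 - ts) * 100
= (10.4 - 7.4) / (10.4 - 6.3) * 100
= 3.0 / 4.1 * 100
= 73.2%

73.2%


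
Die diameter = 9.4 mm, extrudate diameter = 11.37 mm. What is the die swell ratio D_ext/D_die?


Die swell ratio = D_extrudate / D_die
= 11.37 / 9.4
= 1.21

Die swell = 1.21


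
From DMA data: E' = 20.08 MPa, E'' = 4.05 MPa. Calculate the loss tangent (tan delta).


tan delta = E'' / E'
= 4.05 / 20.08
= 0.2017

tan delta = 0.2017


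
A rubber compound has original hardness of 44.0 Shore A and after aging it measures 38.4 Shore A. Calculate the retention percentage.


Retention = aged / original * 100
= 38.4 / 44.0 * 100
= 87.3%

87.3%


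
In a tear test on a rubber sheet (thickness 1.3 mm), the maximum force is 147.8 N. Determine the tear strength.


Tear strength = force / thickness
= 147.8 / 1.3
= 113.69 N/mm

113.69 N/mm


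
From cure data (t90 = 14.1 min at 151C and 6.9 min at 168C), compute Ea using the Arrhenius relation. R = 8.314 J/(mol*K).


T1 = 424.15 K, T2 = 441.15 K
1/T1 - 1/T2 = 9.0854e-05
ln(t1/t2) = ln(14.1/6.9) = 0.7147
Ea = 8.314 * 0.7147 / 9.0854e-05 = 65397.6751 J/mol
Ea = 65.4 kJ/mol

65.4 kJ/mol


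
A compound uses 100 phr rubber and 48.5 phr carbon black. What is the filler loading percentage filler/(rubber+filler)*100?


Filler % = filler / (rubber + filler) * 100
= 48.5 / (100 + 48.5) * 100
= 48.5 / 148.5 * 100
= 32.66%

32.66%


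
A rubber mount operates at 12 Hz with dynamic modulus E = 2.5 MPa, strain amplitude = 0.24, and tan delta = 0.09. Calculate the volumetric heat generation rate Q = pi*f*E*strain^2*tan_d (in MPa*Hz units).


Q = pi * f * E * strain^2 * tan_d
= pi * 12 * 2.5 * 0.24^2 * 0.09
= pi * 12 * 2.5 * 0.0576 * 0.09
= 0.4886

Q = 0.4886


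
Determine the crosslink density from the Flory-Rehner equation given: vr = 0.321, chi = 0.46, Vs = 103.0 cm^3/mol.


ln(1 - vr) = ln(1 - 0.321) = -0.3871
Numerator = -((-0.3871) + 0.321 + 0.46 * 0.321^2) = 0.0187
Denominator = 103.0 * (0.321^(1/3) - 0.321/2) = 53.9928
nu = 0.0187 / 53.9928 = 3.4700e-04 mol/cm^3

3.4700e-04 mol/cm^3


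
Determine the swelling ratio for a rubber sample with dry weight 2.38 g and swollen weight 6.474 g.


Q = W_swollen / W_dry
Q = 6.474 / 2.38
Q = 2.72

Q = 2.72


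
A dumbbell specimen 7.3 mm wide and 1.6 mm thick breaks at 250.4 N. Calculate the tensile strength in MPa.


Area = width * thickness = 7.3 * 1.6 = 11.68 mm^2
TS = force / area = 250.4 / 11.68 = 21.44 MPa

21.44 MPa


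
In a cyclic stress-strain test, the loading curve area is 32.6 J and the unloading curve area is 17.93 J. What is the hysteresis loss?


Hysteresis loss = loading - unloading
= 32.6 - 17.93
= 14.67 J

14.67 J


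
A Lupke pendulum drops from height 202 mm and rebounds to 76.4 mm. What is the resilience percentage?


Resilience = h_rebound / h_drop * 100
= 76.4 / 202 * 100
= 37.8%

37.8%


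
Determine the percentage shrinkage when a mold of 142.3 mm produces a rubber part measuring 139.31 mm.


Shrinkage = (mold - part) / mold * 100
= (142.3 - 139.31) / 142.3 * 100
= 2.99 / 142.3 * 100
= 2.1%

2.1%


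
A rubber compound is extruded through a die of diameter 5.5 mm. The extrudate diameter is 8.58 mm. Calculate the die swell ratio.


Die swell ratio = D_extrudate / D_die
= 8.58 / 5.5
= 1.56

Die swell = 1.56


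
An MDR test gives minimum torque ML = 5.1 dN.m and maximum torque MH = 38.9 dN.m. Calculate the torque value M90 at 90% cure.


M90 = ML + 0.9 * (MH - ML)
M90 = 5.1 + 0.9 * (38.9 - 5.1)
M90 = 5.1 + 0.9 * 33.8
M90 = 35.52 dN.m

35.52 dN.m


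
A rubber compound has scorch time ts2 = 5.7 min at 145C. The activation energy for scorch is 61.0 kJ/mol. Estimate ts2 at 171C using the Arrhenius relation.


Convert temperatures: T1 = 145 + 273.15 = 418.15 K, T2 = 171 + 273.15 = 444.15 K
ts2_new = 5.7 * exp(61000 / 8.314 * (1/444.15 - 1/418.15))
1/T2 - 1/T1 = -1.3999e-04
ts2_new = 2.04 min

2.04 min


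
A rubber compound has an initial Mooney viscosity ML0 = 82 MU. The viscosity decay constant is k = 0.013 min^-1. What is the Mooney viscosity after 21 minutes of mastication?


ML = ML0 * exp(-k * t)
ML = 82 * exp(-0.013 * 21)
ML = 82 * 0.7611
ML = 62.41 MU

62.41 MU


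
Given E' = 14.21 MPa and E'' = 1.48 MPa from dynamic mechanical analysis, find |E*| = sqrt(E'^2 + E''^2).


|E*| = sqrt(E'^2 + E''^2)
= sqrt(14.21^2 + 1.48^2)
= sqrt(201.9241 + 2.1904)
= 14.287 MPa

14.287 MPa


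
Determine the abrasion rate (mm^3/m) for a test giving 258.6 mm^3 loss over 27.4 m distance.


Rate = volume_loss / distance
= 258.6 / 27.4
= 9.438 mm^3/m

9.438 mm^3/m


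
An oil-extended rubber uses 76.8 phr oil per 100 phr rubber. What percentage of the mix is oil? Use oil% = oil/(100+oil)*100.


Oil % = oil / (100 + oil) * 100
= 76.8 / (100 + 76.8) * 100
= 76.8 / 176.8 * 100
= 43.44%

43.44%


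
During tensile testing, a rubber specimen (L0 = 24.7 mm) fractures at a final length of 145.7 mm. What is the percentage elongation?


Elongation = (Lf - L0) / L0 * 100
= (145.7 - 24.7) / 24.7 * 100
= 121.0 / 24.7 * 100
= 489.9%

489.9%


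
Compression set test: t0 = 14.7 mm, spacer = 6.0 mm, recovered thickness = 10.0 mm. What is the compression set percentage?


CS = (t0 - recovered) / (t0 - ts) * 100
= (14.7 - 10.0) / (14.7 - 6.0) * 100
= 4.7 / 8.7 * 100
= 54.0%

54.0%


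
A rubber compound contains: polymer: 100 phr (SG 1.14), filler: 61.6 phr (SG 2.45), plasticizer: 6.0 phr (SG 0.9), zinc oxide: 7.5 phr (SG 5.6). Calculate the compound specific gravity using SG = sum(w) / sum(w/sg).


Sum of weights = 175.1
Volume contributions:
  polymer: 100/1.14 = 87.7193
  filler: 61.6/2.45 = 25.1429
  plasticizer: 6.0/0.9 = 6.6667
  zinc oxide: 7.5/5.6 = 1.3393
Sum of volumes = 120.8681
SG = 175.1 / 120.8681 = 1.449

SG = 1.449


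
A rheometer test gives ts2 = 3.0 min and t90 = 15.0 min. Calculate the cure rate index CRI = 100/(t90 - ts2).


CRI = 100 / (t90 - ts2)
= 100 / (15.0 - 3.0)
= 100 / 12.0
= 8.33 min^-1

8.33 min^-1


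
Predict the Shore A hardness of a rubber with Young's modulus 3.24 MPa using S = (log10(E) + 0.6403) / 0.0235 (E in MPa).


log10(E) = 0.0235*S - 0.6403  =>  S = (log10(E) + 0.6403) / 0.0235
log10(3.24) = 0.510545
S = (0.510545 + 0.6403) / 0.0235 = 1.150845 / 0.0235
S = 49.0

Shore A = 49.0


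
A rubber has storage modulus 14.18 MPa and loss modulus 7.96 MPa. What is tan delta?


tan delta = E'' / E'
= 7.96 / 14.18
= 0.5614

tan delta = 0.5614


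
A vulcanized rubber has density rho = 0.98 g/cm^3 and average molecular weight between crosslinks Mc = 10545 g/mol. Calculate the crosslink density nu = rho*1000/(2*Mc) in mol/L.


nu = rho * 1000 / (2 * Mc)
nu = 0.98 * 1000 / (2 * 10545)
nu = 980.0 / 21090
nu = 0.0465 mol/L

0.0465 mol/L


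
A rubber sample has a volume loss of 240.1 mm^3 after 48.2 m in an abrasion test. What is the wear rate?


Rate = volume_loss / distance
= 240.1 / 48.2
= 4.981 mm^3/m

4.981 mm^3/m


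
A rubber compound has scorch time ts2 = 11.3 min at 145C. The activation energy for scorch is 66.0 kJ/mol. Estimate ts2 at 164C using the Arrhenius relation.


Convert temperatures: T1 = 145 + 273.15 = 418.15 K, T2 = 164 + 273.15 = 437.15 K
ts2_new = 11.3 * exp(66000 / 8.314 * (1/437.15 - 1/418.15))
1/T2 - 1/T1 = -1.0394e-04
ts2_new = 4.95 min

4.95 min


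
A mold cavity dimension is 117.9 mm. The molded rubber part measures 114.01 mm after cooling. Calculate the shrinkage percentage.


Shrinkage = (mold - part) / mold * 100
= (117.9 - 114.01) / 117.9 * 100
= 3.89 / 117.9 * 100
= 3.3%

3.3%


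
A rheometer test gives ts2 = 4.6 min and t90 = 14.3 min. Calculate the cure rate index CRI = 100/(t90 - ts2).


CRI = 100 / (t90 - ts2)
= 100 / (14.3 - 4.6)
= 100 / 9.7
= 10.31 min^-1

10.31 min^-1


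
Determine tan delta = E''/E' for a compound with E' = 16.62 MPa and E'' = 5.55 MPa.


tan delta = E'' / E'
= 5.55 / 16.62
= 0.3339

tan delta = 0.3339


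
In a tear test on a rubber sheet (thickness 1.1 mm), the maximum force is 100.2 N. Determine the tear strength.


Tear strength = force / thickness
= 100.2 / 1.1
= 91.09 N/mm

91.09 N/mm


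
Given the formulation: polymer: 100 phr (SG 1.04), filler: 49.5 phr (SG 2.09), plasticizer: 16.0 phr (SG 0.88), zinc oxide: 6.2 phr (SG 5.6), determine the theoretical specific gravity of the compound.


Sum of weights = 171.7
Volume contributions:
  polymer: 100/1.04 = 96.1538
  filler: 49.5/2.09 = 23.6842
  plasticizer: 16.0/0.88 = 18.1818
  zinc oxide: 6.2/5.6 = 1.1071
Sum of volumes = 139.1270
SG = 171.7 / 139.1270 = 1.234

SG = 1.234


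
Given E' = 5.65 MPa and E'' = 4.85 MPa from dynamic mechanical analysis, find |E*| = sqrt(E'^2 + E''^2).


|E*| = sqrt(E'^2 + E''^2)
= sqrt(5.65^2 + 4.85^2)
= sqrt(31.9225 + 23.5225)
= 7.446 MPa

7.446 MPa


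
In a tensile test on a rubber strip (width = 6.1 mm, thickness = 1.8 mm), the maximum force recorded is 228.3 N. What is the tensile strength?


Area = width * thickness = 6.1 * 1.8 = 10.98 mm^2
TS = force / area = 228.3 / 10.98 = 20.79 MPa

20.79 MPa


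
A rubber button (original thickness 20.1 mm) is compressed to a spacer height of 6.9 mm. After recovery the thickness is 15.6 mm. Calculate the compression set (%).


CS = (t0 - recovered) / (t0 - ts) * 100
= (20.1 - 15.6) / (20.1 - 6.9) * 100
= 4.5 / 13.2 * 100
= 34.1%

34.1%


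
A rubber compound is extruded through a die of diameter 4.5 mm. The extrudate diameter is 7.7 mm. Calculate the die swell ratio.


Die swell ratio = D_extrudate / D_die
= 7.7 / 4.5
= 1.711

Die swell = 1.711


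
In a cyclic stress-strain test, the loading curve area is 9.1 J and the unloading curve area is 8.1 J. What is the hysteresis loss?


Hysteresis loss = loading - unloading
= 9.1 - 8.1
= 1.0 J

1.0 J


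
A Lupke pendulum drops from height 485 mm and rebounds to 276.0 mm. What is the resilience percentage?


Resilience = h_rebound / h_drop * 100
= 276.0 / 485 * 100
= 56.9%

56.9%


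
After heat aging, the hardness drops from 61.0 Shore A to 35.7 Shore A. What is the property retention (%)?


Retention = aged / original * 100
= 35.7 / 61.0 * 100
= 58.5%

58.5%


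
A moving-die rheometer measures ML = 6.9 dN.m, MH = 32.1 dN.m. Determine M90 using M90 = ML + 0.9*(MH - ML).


M90 = ML + 0.9 * (MH - ML)
M90 = 6.9 + 0.9 * (32.1 - 6.9)
M90 = 6.9 + 0.9 * 25.2
M90 = 29.58 dN.m

29.58 dN.m


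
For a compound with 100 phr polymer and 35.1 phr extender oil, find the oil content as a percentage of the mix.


Oil % = oil / (100 + oil) * 100
= 35.1 / (100 + 35.1) * 100
= 35.1 / 135.1 * 100
= 25.98%

25.98%


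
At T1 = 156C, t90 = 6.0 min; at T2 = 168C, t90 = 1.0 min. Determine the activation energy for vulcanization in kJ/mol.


T1 = 429.15 K, T2 = 441.15 K
1/T1 - 1/T2 = 6.3385e-05
ln(t1/t2) = ln(6.0/1.0) = 1.7918
Ea = 8.314 * 1.7918 / 6.3385e-05 = 235019.4918 J/mol
Ea = 235.02 kJ/mol

235.02 kJ/mol


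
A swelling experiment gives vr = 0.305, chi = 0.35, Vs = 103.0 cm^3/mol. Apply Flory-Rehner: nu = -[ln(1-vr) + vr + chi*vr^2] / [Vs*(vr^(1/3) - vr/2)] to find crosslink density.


ln(1 - vr) = ln(1 - 0.305) = -0.3638
Numerator = -((-0.3638) + 0.305 + 0.35 * 0.305^2) = 0.0263
Denominator = 103.0 * (0.305^(1/3) - 0.305/2) = 53.6250
nu = 0.0263 / 53.6250 = 4.9016e-04 mol/cm^3

4.9016e-04 mol/cm^3


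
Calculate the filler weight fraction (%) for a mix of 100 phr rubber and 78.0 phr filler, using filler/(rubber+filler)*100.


Filler % = filler / (rubber + filler) * 100
= 78.0 / (100 + 78.0) * 100
= 78.0 / 178.0 * 100
= 43.82%

43.82%


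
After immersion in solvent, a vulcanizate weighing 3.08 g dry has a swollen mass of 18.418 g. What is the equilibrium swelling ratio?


Q = W_swollen / W_dry
Q = 18.418 / 3.08
Q = 5.98

Q = 5.98


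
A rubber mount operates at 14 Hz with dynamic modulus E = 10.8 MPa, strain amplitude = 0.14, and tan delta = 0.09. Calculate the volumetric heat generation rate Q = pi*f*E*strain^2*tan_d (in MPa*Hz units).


Q = pi * f * E * strain^2 * tan_d
= pi * 14 * 10.8 * 0.14^2 * 0.09
= pi * 14 * 10.8 * 0.0196 * 0.09
= 0.8379

Q = 0.8379


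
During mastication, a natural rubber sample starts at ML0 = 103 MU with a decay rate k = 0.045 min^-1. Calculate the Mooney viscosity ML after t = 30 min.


ML = ML0 * exp(-k * t)
ML = 103 * exp(-0.045 * 30)
ML = 103 * 0.2592
ML = 26.7 MU

26.7 MU


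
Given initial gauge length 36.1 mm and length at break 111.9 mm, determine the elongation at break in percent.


Elongation = (Lf - L0) / L0 * 100
= (111.9 - 36.1) / 36.1 * 100
= 75.8 / 36.1 * 100
= 210.0%

210.0%


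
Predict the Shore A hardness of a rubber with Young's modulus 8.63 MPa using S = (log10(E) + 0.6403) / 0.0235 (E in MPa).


log10(E) = 0.0235*S - 0.6403  =>  S = (log10(E) + 0.6403) / 0.0235
log10(8.63) = 0.936011
S = (0.936011 + 0.6403) / 0.0235 = 1.576311 / 0.0235
S = 67.1

Shore A = 67.1


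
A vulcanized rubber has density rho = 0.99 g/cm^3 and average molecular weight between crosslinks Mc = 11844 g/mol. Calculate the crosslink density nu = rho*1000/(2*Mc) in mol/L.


nu = rho * 1000 / (2 * Mc)
nu = 0.99 * 1000 / (2 * 11844)
nu = 990.0 / 23688
nu = 0.0418 mol/L

0.0418 mol/L


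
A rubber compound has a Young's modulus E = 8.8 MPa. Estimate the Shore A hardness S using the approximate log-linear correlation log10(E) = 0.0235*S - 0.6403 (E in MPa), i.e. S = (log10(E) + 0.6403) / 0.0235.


log10(E) = 0.0235*S - 0.6403  =>  S = (log10(E) + 0.6403) / 0.0235
log10(8.8) = 0.944483
S = (0.944483 + 0.6403) / 0.0235 = 1.584783 / 0.0235
S = 67.4

Shore A = 67.4


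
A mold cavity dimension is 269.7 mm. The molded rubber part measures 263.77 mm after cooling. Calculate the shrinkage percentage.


Shrinkage = (mold - part) / mold * 100
= (269.7 - 263.77) / 269.7 * 100
= 5.93 / 269.7 * 100
= 2.2%

2.2%


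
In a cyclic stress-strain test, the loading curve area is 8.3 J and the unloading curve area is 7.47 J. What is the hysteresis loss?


Hysteresis loss = loading - unloading
= 8.3 - 7.47
= 0.83 J

0.83 J


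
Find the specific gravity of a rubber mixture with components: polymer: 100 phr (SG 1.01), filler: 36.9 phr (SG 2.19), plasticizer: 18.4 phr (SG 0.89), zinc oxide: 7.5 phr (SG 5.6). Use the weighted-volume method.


Sum of weights = 162.8
Volume contributions:
  polymer: 100/1.01 = 99.0099
  filler: 36.9/2.19 = 16.8493
  plasticizer: 18.4/0.89 = 20.6742
  zinc oxide: 7.5/5.6 = 1.3393
Sum of volumes = 137.8727
SG = 162.8 / 137.8727 = 1.181

SG = 1.181


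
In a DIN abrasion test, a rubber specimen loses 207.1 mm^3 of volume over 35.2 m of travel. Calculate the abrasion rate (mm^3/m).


Rate = volume_loss / distance
= 207.1 / 35.2
= 5.884 mm^3/m

5.884 mm^3/m


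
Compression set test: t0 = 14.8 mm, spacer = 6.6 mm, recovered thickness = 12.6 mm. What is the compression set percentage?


CS = (t0 - recovered) / (t0 - ts) * 100
= (14.8 - 12.6) / (14.8 - 6.6) * 100
= 2.2 / 8.2 * 100
= 26.8%

26.8%


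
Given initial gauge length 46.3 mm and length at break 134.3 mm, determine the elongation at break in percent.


Elongation = (Lf - L0) / L0 * 100
= (134.3 - 46.3) / 46.3 * 100
= 88.0 / 46.3 * 100
= 190.1%

190.1%


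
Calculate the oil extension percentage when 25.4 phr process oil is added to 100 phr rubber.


Oil % = oil / (100 + oil) * 100
= 25.4 / (100 + 25.4) * 100
= 25.4 / 125.4 * 100
= 20.26%

20.26%


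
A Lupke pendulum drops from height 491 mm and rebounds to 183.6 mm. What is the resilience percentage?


Resilience = h_rebound / h_drop * 100
= 183.6 / 491 * 100
= 37.4%

37.4%


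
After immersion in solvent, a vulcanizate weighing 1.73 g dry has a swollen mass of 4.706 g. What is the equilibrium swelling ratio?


Q = W_swollen / W_dry
Q = 4.706 / 1.73
Q = 2.72

Q = 2.72


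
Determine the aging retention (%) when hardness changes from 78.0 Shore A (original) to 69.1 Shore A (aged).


Retention = aged / original * 100
= 69.1 / 78.0 * 100
= 88.6%

88.6%


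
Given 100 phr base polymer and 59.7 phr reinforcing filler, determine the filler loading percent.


Filler % = filler / (rubber + filler) * 100
= 59.7 / (100 + 59.7) * 100
= 59.7 / 159.7 * 100
= 37.38%

37.38%


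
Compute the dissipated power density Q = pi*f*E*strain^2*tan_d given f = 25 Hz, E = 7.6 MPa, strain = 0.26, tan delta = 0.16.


Q = pi * f * E * strain^2 * tan_d
= pi * 25 * 7.6 * 0.26^2 * 0.16
= pi * 25 * 7.6 * 0.0676 * 0.16
= 6.4561

Q = 6.4561


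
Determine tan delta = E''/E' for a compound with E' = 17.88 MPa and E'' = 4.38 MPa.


tan delta = E'' / E'
= 4.38 / 17.88
= 0.245

tan delta = 0.245


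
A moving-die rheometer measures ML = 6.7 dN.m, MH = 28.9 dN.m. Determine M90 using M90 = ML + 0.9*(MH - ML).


M90 = ML + 0.9 * (MH - ML)
M90 = 6.7 + 0.9 * (28.9 - 6.7)
M90 = 6.7 + 0.9 * 22.2
M90 = 26.68 dN.m

26.68 dN.m


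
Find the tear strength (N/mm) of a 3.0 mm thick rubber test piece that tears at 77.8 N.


Tear strength = force / thickness
= 77.8 / 3.0
= 25.93 N/mm

25.93 N/mm


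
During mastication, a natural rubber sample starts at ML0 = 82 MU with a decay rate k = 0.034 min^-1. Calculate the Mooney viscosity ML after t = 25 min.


ML = ML0 * exp(-k * t)
ML = 82 * exp(-0.034 * 25)
ML = 82 * 0.4274
ML = 35.05 MU

35.05 MU


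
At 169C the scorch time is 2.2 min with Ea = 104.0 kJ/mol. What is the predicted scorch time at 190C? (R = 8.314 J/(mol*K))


Convert temperatures: T1 = 169 + 273.15 = 442.15 K, T2 = 190 + 273.15 = 463.15 K
ts2_new = 2.2 * exp(104000 / 8.314 * (1/463.15 - 1/442.15))
1/T2 - 1/T1 = -1.0255e-04
ts2_new = 0.61 min

0.61 min


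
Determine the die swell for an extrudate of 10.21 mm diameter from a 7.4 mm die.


Die swell ratio = D_extrudate / D_die
= 10.21 / 7.4
= 1.38

Die swell = 1.38


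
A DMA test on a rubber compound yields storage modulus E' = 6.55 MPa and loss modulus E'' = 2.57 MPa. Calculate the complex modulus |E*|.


|E*| = sqrt(E'^2 + E''^2)
= sqrt(6.55^2 + 2.57^2)
= sqrt(42.9025 + 6.6049)
= 7.036 MPa

7.036 MPa


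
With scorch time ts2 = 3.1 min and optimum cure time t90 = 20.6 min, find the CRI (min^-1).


CRI = 100 / (t90 - ts2)
= 100 / (20.6 - 3.1)
= 100 / 17.5
= 5.71 min^-1

5.71 min^-1


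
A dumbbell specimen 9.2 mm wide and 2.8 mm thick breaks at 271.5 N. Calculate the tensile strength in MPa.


Area = width * thickness = 9.2 * 2.8 = 25.76 mm^2
TS = force / area = 271.5 / 25.76 = 10.54 MPa

10.54 MPa


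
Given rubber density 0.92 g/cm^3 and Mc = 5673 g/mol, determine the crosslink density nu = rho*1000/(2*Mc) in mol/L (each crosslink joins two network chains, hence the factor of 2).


nu = rho * 1000 / (2 * Mc)
nu = 0.92 * 1000 / (2 * 5673)
nu = 920.0 / 11346
nu = 0.0811 mol/L

0.0811 mol/L


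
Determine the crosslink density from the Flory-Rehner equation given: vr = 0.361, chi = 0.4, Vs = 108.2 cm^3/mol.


ln(1 - vr) = ln(1 - 0.361) = -0.4479
Numerator = -((-0.4479) + 0.361 + 0.4 * 0.361^2) = 0.0347
Denominator = 108.2 * (0.361^(1/3) - 0.361/2) = 57.5123
nu = 0.0347 / 57.5123 = 6.0374e-04 mol/cm^3

6.0374e-04 mol/cm^3


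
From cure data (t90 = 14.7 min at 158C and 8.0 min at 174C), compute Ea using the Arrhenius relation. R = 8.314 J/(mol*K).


T1 = 431.15 K, T2 = 447.15 K
1/T1 - 1/T2 = 8.2992e-05
ln(t1/t2) = ln(14.7/8.0) = 0.6084
Ea = 8.314 * 0.6084 / 8.2992e-05 = 60948.7941 J/mol
Ea = 60.95 kJ/mol

60.95 kJ/mol


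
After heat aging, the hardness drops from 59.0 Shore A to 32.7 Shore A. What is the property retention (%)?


Retention = aged / original * 100
= 32.7 / 59.0 * 100
= 55.4%

55.4%


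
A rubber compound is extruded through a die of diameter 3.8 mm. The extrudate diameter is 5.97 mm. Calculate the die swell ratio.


Die swell ratio = D_extrudate / D_die
= 5.97 / 3.8
= 1.571

Die swell = 1.571


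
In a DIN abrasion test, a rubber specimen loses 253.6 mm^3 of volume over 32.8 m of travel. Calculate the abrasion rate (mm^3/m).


Rate = volume_loss / distance
= 253.6 / 32.8
= 7.732 mm^3/m

7.732 mm^3/m


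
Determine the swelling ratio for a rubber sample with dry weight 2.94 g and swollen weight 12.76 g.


Q = W_swollen / W_dry
Q = 12.76 / 2.94
Q = 4.34

Q = 4.34


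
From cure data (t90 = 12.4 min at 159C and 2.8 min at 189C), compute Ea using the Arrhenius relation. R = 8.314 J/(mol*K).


T1 = 432.15 K, T2 = 462.15 K
1/T1 - 1/T2 = 1.5021e-04
ln(t1/t2) = ln(12.4/2.8) = 1.4881
Ea = 8.314 * 1.4881 / 1.5021e-04 = 82362.9058 J/mol
Ea = 82.36 kJ/mol

82.36 kJ/mol


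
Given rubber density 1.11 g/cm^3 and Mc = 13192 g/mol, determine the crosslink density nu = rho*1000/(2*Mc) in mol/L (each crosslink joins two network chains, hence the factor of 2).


nu = rho * 1000 / (2 * Mc)
nu = 1.11 * 1000 / (2 * 13192)
nu = 1110.0 / 26384
nu = 0.0421 mol/L

0.0421 mol/L


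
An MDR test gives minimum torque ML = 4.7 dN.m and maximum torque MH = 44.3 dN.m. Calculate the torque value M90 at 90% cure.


M90 = ML + 0.9 * (MH - ML)
M90 = 4.7 + 0.9 * (44.3 - 4.7)
M90 = 4.7 + 0.9 * 39.6
M90 = 40.34 dN.m

40.34 dN.m


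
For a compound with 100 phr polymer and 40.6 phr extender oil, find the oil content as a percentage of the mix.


Oil % = oil / (100 + oil) * 100
= 40.6 / (100 + 40.6) * 100
= 40.6 / 140.6 * 100
= 28.88%

28.88%


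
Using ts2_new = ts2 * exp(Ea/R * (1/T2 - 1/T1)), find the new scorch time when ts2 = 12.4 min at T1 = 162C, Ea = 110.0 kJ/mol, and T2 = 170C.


Convert temperatures: T1 = 162 + 273.15 = 435.15 K, T2 = 170 + 273.15 = 443.15 K
ts2_new = 12.4 * exp(110000 / 8.314 * (1/443.15 - 1/435.15))
1/T2 - 1/T1 = -4.1486e-05
ts2_new = 7.16 min

7.16 min


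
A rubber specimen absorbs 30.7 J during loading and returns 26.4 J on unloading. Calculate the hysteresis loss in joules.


Hysteresis loss = loading - unloading
= 30.7 - 26.4
= 4.3 J

4.3 J


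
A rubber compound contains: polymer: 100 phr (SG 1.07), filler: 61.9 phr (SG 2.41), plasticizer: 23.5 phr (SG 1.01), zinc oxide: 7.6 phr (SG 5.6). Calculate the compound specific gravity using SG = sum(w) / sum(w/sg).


Sum of weights = 193.0
Volume contributions:
  polymer: 100/1.07 = 93.4579
  filler: 61.9/2.41 = 25.6846
  plasticizer: 23.5/1.01 = 23.2673
  zinc oxide: 7.6/5.6 = 1.3571
Sum of volumes = 143.7671
SG = 193.0 / 143.7671 = 1.342

SG = 1.342


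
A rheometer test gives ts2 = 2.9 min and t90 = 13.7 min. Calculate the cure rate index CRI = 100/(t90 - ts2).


CRI = 100 / (t90 - ts2)
= 100 / (13.7 - 2.9)
= 100 / 10.8
= 9.26 min^-1

9.26 min^-1


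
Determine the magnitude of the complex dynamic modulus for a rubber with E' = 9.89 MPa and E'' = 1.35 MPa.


|E*| = sqrt(E'^2 + E''^2)
= sqrt(9.89^2 + 1.35^2)
= sqrt(97.8121 + 1.8225)
= 9.982 MPa

9.982 MPa


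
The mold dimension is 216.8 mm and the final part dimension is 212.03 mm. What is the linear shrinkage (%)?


Shrinkage = (mold - part) / mold * 100
= (216.8 - 212.03) / 216.8 * 100
= 4.77 / 216.8 * 100
= 2.2%

2.2%


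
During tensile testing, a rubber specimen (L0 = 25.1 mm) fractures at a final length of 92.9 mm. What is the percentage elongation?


Elongation = (Lf - L0) / L0 * 100
= (92.9 - 25.1) / 25.1 * 100
= 67.8 / 25.1 * 100
= 270.1%

270.1%
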